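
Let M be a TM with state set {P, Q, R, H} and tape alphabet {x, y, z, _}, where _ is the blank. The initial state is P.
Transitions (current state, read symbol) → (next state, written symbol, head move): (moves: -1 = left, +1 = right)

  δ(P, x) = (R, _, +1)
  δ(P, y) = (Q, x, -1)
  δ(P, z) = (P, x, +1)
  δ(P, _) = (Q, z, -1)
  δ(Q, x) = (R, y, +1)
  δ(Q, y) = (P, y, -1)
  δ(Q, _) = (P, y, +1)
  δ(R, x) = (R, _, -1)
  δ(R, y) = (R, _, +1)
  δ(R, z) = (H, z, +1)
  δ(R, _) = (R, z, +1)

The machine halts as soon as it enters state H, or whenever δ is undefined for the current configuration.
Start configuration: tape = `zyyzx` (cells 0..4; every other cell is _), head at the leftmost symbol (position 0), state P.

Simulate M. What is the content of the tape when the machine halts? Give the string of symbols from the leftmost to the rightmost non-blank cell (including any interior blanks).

z_zx

state=P head=0 tape=[z]yyzx   (P,z)→(P,x,+1)
state=P head=1 tape=x[y]yzx   (P,y)→(Q,x,-1)
state=Q head=0 tape=[x]xyzx   (Q,x)→(R,y,+1)
state=R head=1 tape=y[x]yzx   (R,x)→(R,_,-1)
state=R head=0 tape=[y]_yzx   (R,y)→(R,_,+1)
state=R head=1 tape=_[_]yzx   (R,_)→(R,z,+1)
state=R head=2 tape=_z[y]zx   (R,y)→(R,_,+1)
state=R head=3 tape=_z_[z]x   (R,z)→(H,z,+1)
state=H head=4 tape=_z_z[x]
The non-blank tape span at halt is z_zx.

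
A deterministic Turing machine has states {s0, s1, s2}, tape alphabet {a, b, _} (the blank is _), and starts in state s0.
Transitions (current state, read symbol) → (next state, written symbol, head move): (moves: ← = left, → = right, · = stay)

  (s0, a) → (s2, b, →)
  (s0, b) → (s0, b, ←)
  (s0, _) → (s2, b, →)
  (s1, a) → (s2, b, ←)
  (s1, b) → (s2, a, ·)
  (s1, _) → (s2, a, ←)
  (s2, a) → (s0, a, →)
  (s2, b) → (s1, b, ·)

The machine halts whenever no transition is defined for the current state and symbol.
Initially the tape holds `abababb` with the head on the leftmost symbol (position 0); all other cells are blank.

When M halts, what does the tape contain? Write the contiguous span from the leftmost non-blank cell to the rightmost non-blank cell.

bababbab

state=s0 head=0 tape=[a]bababb__   (s0,a)→(s2,b,→)
state=s2 head=1 tape=b[b]ababb__   (s2,b)→(s1,b,·)
state=s1 head=1 tape=b[b]ababb__   (s1,b)→(s2,a,·)
state=s2 head=1 tape=b[a]ababb__   (s2,a)→(s0,a,→)
state=s0 head=2 tape=ba[a]babb__   (s0,a)→(s2,b,→)
state=s2 head=3 tape=bab[b]abb__   (s2,b)→(s1,b,·)
state=s1 head=3 tape=bab[b]abb__   (s1,b)→(s2,a,·)
state=s2 head=3 tape=bab[a]abb__   (s2,a)→(s0,a,→)
state=s0 head=4 tape=baba[a]bb__   (s0,a)→(s2,b,→)
state=s2 head=5 tape=babab[b]b__   (s2,b)→(s1,b,·)
state=s1 head=5 tape=babab[b]b__   (s1,b)→(s2,a,·)
state=s2 head=5 tape=babab[a]b__   (s2,a)→(s0,a,→)
state=s0 head=6 tape=bababa[b]__   (s0,b)→(s0,b,←)
state=s0 head=5 tape=babab[a]b__   (s0,a)→(s2,b,→)
state=s2 head=6 tape=bababb[b]__   (s2,b)→(s1,b,·)
state=s1 head=6 tape=bababb[b]__   (s1,b)→(s2,a,·)
state=s2 head=6 tape=bababb[a]__   (s2,a)→(s0,a,→)
state=s0 head=7 tape=bababba[_]_   (s0,_)→(s2,b,→)
state=s2 head=8 tape=bababbab[_]
The non-blank tape span at halt is bababbab.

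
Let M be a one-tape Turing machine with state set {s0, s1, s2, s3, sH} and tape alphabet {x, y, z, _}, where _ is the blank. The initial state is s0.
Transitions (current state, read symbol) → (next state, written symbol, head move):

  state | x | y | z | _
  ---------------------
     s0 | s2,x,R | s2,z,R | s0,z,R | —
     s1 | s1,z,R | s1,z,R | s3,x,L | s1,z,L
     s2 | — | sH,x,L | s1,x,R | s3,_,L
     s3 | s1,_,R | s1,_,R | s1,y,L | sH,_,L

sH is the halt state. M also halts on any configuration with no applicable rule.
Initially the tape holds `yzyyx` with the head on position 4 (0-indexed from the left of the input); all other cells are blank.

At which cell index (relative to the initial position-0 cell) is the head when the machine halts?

-1

s0 | _yzyy[x]__   read x → write x, move R, go to s2
s2 | _yzyyx[_]_   read _ → write _, move L, go to s3
s3 | _yzyy[x]__   read x → write _, move R, go to s1
s1 | _yzyy_[_]_   read _ → write z, move L, go to s1
s1 | _yzyy[_]z_   read _ → write z, move L, go to s1
s1 | _yzy[y]zz_   read y → write z, move R, go to s1
s1 | _yzyz[z]z_   read z → write x, move L, go to s3
s3 | _yzy[z]xz_   read z → write y, move L, go to s1
s1 | _yz[y]yxz_   read y → write z, move R, go to s1
s1 | _yzz[y]xz_   read y → write z, move R, go to s1
s1 | _yzzz[x]z_   read x → write z, move R, go to s1
s1 | _yzzzz[z]_   read z → write x, move L, go to s3
s3 | _yzzz[z]x_   read z → write y, move L, go to s1
s1 | _yzz[z]yx_   read z → write x, move L, go to s3
s3 | _yz[z]xyx_   read z → write y, move L, go to s1
s1 | _y[z]yxyx_   read z → write x, move L, go to s3
s3 | _[y]xyxyx_   read y → write _, move R, go to s1
s1 | __[x]yxyx_   read x → write z, move R, go to s1
s1 | __z[y]xyx_   read y → write z, move R, go to s1
s1 | __zz[x]yx_   read x → write z, move R, go to s1
s1 | __zzz[y]x_   read y → write z, move R, go to s1
s1 | __zzzz[x]_   read x → write z, move R, go to s1
s1 | __zzzzz[_]   read _ → write z, move L, go to s1
s1 | __zzzz[z]z   read z → write x, move L, go to s3
s3 | __zzz[z]xz   read z → write y, move L, go to s1
s1 | __zz[z]yxz   read z → write x, move L, go to s3
s3 | __z[z]xyxz   read z → write y, move L, go to s1
s1 | __[z]yxyxz   read z → write x, move L, go to s3
s3 | _[_]xyxyxz   read _ → write _, move L, go to sH
sH | [_]_xyxyxz
At halt the head is at cell -1.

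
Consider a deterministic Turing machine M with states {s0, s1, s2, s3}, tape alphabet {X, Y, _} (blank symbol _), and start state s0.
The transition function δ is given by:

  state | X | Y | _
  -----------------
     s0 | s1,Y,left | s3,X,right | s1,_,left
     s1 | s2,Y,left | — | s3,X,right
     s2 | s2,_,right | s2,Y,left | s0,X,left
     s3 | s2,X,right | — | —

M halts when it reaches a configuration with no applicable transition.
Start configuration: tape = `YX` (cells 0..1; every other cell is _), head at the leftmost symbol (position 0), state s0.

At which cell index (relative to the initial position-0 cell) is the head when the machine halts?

-2

s0 | ___[Y]X_   read Y → write X, move right, go to s3
s3 | ___X[X]_   read X → write X, move right, go to s2
s2 | ___XX[_]   read _ → write X, move left, go to s0
s0 | ___X[X]X   read X → write Y, move left, go to s1
s1 | ___[X]YX   read X → write Y, move left, go to s2
s2 | __[_]YYX   read _ → write X, move left, go to s0
s0 | _[_]XYYX   read _ → write _, move left, go to s1
s1 | [_]_XYYX   read _ → write X, move right, go to s3
s3 | X[_]XYYX
At halt the head is at cell -2.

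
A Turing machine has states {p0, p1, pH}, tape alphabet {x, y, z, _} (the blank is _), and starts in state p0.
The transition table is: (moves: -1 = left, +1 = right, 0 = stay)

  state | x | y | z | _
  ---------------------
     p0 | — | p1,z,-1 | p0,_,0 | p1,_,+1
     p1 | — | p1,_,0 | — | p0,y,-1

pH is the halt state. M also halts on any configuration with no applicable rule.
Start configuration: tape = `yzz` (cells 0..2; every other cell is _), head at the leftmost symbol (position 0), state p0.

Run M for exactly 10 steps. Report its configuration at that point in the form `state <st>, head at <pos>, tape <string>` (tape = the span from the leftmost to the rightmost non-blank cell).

state=p0 head=0 tape=__[y]zz   (p0,y)→(p1,z,-1)
state=p1 head=-1 tape=_[_]zzz   (p1,_)→(p0,y,-1)
state=p0 head=-2 tape=[_]yzzz   (p0,_)→(p1,_,+1)
state=p1 head=-1 tape=_[y]zzz   (p1,y)→(p1,_,0)
state=p1 head=-1 tape=_[_]zzz   (p1,_)→(p0,y,-1)
state=p0 head=-2 tape=[_]yzzz   (p0,_)→(p1,_,+1)
state=p1 head=-1 tape=_[y]zzz   (p1,y)→(p1,_,0)
state=p1 head=-1 tape=_[_]zzz   (p1,_)→(p0,y,-1)
state=p0 head=-2 tape=[_]yzzz   (p0,_)→(p1,_,+1)
state=p1 head=-1 tape=_[y]zzz   (p1,y)→(p1,_,0)
state=p1 head=-1 tape=_[_]zzz
After 10 steps: state p1, head at -1, tape zzz.

state p1, head at -1, tape zzz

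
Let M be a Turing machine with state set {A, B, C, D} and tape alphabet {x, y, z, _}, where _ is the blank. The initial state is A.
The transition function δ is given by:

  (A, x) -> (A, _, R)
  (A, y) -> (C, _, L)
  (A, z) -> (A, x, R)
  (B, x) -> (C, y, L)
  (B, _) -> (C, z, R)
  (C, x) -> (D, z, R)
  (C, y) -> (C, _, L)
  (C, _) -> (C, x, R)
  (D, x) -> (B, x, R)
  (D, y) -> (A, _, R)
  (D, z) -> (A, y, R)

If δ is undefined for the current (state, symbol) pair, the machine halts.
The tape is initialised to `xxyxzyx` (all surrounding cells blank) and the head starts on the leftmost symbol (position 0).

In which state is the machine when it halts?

A | [x]xyxzyx   read x → write _, move R, go to A
A | _[x]yxzyx   read x → write _, move R, go to A
A | __[y]xzyx   read y → write _, move L, go to C
C | _[_]_xzyx   read _ → write x, move R, go to C
C | _x[_]xzyx   read _ → write x, move R, go to C
C | _xx[x]zyx   read x → write z, move R, go to D
D | _xxz[z]yx   read z → write y, move R, go to A
A | _xxzy[y]x   read y → write _, move L, go to C
C | _xxz[y]_x   read y → write _, move L, go to C
C | _xx[z]__x
No transition is defined for (C, z); M halts in state C.

C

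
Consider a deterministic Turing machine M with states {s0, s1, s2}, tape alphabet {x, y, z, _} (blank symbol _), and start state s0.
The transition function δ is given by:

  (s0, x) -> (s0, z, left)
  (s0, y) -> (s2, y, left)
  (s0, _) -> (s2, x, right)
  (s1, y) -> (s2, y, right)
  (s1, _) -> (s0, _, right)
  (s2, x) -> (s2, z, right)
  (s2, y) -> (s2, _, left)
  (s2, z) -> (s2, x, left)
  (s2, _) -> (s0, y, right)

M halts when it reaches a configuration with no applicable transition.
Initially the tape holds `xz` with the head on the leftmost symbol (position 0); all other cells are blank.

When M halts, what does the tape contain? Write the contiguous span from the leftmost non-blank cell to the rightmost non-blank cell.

yzyzxx

s0 | ____[x]z   read x → write z, move left, go to s0
s0 | ___[_]zz   read _ → write x, move right, go to s2
s2 | ___x[z]z   read z → write x, move left, go to s2
s2 | ___[x]xz   read x → write z, move right, go to s2
s2 | ___z[x]z   read x → write z, move right, go to s2
s2 | ___zz[z]   read z → write x, move left, go to s2
s2 | ___z[z]x   read z → write x, move left, go to s2
s2 | ___[z]xx   read z → write x, move left, go to s2
s2 | __[_]xxx   read _ → write y, move right, go to s0
s0 | __y[x]xx   read x → write z, move left, go to s0
s0 | __[y]zxx   read y → write y, move left, go to s2
s2 | _[_]yzxx   read _ → write y, move right, go to s0
s0 | _y[y]zxx   read y → write y, move left, go to s2
s2 | _[y]yzxx   read y → write _, move left, go to s2
s2 | [_]_yzxx   read _ → write y, move right, go to s0
s0 | y[_]yzxx   read _ → write x, move right, go to s2
s2 | yx[y]zxx   read y → write _, move left, go to s2
s2 | y[x]_zxx   read x → write z, move right, go to s2
s2 | yz[_]zxx   read _ → write y, move right, go to s0
s0 | yzy[z]xx
The non-blank tape span at halt is yzyzxx.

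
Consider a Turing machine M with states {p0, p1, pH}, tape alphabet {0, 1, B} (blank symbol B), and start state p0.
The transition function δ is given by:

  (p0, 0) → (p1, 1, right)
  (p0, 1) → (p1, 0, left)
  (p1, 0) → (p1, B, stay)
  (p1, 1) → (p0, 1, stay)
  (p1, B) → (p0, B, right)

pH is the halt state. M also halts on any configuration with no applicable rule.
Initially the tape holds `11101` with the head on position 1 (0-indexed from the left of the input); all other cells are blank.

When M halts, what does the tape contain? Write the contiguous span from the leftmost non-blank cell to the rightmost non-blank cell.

1B1B1

state=p0 head=1 tape=B1[1]101BB   (p0,1)→(p1,0,left)
state=p1 head=0 tape=B[1]0101BB   (p1,1)→(p0,1,stay)
state=p0 head=0 tape=B[1]0101BB   (p0,1)→(p1,0,left)
state=p1 head=-1 tape=[B]00101BB   (p1,B)→(p0,B,right)
state=p0 head=0 tape=B[0]0101BB   (p0,0)→(p1,1,right)
state=p1 head=1 tape=B1[0]101BB   (p1,0)→(p1,B,stay)
state=p1 head=1 tape=B1[B]101BB   (p1,B)→(p0,B,right)
state=p0 head=2 tape=B1B[1]01BB   (p0,1)→(p1,0,left)
state=p1 head=1 tape=B1[B]001BB   (p1,B)→(p0,B,right)
state=p0 head=2 tape=B1B[0]01BB   (p0,0)→(p1,1,right)
state=p1 head=3 tape=B1B1[0]1BB   (p1,0)→(p1,B,stay)
state=p1 head=3 tape=B1B1[B]1BB   (p1,B)→(p0,B,right)
state=p0 head=4 tape=B1B1B[1]BB   (p0,1)→(p1,0,left)
state=p1 head=3 tape=B1B1[B]0BB   (p1,B)→(p0,B,right)
state=p0 head=4 tape=B1B1B[0]BB   (p0,0)→(p1,1,right)
state=p1 head=5 tape=B1B1B1[B]B   (p1,B)→(p0,B,right)
state=p0 head=6 tape=B1B1B1B[B]
The non-blank tape span at halt is 1B1B1.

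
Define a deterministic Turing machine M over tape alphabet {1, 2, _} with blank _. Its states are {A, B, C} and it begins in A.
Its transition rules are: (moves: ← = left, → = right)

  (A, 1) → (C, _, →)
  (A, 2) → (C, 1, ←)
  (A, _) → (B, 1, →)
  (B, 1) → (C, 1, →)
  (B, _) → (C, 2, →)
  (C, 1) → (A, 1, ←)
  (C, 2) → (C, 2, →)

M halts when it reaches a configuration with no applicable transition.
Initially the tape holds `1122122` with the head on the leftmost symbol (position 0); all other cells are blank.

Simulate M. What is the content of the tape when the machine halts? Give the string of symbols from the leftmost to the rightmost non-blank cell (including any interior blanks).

1111122

A | [1]122122_   read 1 → write _, move →, go to C
C | _[1]22122_   read 1 → write 1, move ←, go to A
A | [_]122122_   read _ → write 1, move →, go to B
B | 1[1]22122_   read 1 → write 1, move →, go to C
C | 11[2]2122_   read 2 → write 2, move →, go to C
C | 112[2]122_   read 2 → write 2, move →, go to C
C | 1122[1]22_   read 1 → write 1, move ←, go to A
A | 112[2]122_   read 2 → write 1, move ←, go to C
C | 11[2]1122_   read 2 → write 2, move →, go to C
C | 112[1]122_   read 1 → write 1, move ←, go to A
A | 11[2]1122_   read 2 → write 1, move ←, go to C
C | 1[1]11122_   read 1 → write 1, move ←, go to A
A | [1]111122_   read 1 → write _, move →, go to C
C | _[1]11122_   read 1 → write 1, move ←, go to A
A | [_]111122_   read _ → write 1, move →, go to B
B | 1[1]11122_   read 1 → write 1, move →, go to C
C | 11[1]1122_   read 1 → write 1, move ←, go to A
A | 1[1]11122_   read 1 → write _, move →, go to C
C | 1_[1]1122_   read 1 → write 1, move ←, go to A
A | 1[_]11122_   read _ → write 1, move →, go to B
B | 11[1]1122_   read 1 → write 1, move →, go to C
C | 111[1]122_   read 1 → write 1, move ←, go to A
A | 11[1]1122_   read 1 → write _, move →, go to C
C | 11_[1]122_   read 1 → write 1, move ←, go to A
A | 11[_]1122_   read _ → write 1, move →, go to B
B | 111[1]122_   read 1 → write 1, move →, go to C
C | 1111[1]22_   read 1 → write 1, move ←, go to A
A | 111[1]122_   read 1 → write _, move →, go to C
C | 111_[1]22_   read 1 → write 1, move ←, go to A
A | 111[_]122_   read _ → write 1, move →, go to B
B | 1111[1]22_   read 1 → write 1, move →, go to C
C | 11111[2]2_   read 2 → write 2, move →, go to C
C | 111112[2]_   read 2 → write 2, move →, go to C
C | 1111122[_]
The non-blank tape span at halt is 1111122.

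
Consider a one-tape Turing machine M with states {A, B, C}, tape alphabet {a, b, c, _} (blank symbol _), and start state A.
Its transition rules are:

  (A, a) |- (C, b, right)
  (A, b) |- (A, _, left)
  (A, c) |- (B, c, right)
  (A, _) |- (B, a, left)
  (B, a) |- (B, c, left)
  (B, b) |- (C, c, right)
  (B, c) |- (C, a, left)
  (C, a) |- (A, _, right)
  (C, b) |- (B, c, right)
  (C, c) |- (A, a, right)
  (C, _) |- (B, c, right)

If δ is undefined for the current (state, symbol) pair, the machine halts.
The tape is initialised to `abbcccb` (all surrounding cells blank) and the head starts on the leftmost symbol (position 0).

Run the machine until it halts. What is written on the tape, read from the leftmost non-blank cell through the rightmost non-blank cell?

bccaabc

A | [a]bbcccb_   read a → write b, move right, go to C
C | b[b]bcccb_   read b → write c, move right, go to B
B | bc[b]cccb_   read b → write c, move right, go to C
C | bcc[c]ccb_   read c → write a, move right, go to A
A | bcca[c]cb_   read c → write c, move right, go to B
B | bccac[c]b_   read c → write a, move left, go to C
C | bcca[c]ab_   read c → write a, move right, go to A
A | bccaa[a]b_   read a → write b, move right, go to C
C | bccaab[b]_   read b → write c, move right, go to B
B | bccaabc[_]
The non-blank tape span at halt is bccaabc.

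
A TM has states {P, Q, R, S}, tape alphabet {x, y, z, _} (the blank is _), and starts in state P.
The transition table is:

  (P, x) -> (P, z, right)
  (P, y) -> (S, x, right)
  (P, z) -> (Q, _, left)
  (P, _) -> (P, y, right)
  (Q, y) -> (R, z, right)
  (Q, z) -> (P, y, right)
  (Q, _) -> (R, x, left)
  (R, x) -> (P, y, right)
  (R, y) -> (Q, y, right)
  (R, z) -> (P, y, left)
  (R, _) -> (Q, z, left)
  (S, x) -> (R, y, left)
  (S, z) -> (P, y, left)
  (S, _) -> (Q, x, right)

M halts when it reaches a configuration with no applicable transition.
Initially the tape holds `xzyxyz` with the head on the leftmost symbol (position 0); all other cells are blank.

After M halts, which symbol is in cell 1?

state=P head=0 tape=[x]zyxyz   (P,x)→(P,z,right)
state=P head=1 tape=z[z]yxyz   (P,z)→(Q,_,left)
state=Q head=0 tape=[z]_yxyz   (Q,z)→(P,y,right)
state=P head=1 tape=y[_]yxyz   (P,_)→(P,y,right)
state=P head=2 tape=yy[y]xyz   (P,y)→(S,x,right)
state=S head=3 tape=yyx[x]yz   (S,x)→(R,y,left)
state=R head=2 tape=yy[x]yyz   (R,x)→(P,y,right)
state=P head=3 tape=yyy[y]yz   (P,y)→(S,x,right)
state=S head=4 tape=yyyx[y]z
Cell 1 holds y when M halts.

y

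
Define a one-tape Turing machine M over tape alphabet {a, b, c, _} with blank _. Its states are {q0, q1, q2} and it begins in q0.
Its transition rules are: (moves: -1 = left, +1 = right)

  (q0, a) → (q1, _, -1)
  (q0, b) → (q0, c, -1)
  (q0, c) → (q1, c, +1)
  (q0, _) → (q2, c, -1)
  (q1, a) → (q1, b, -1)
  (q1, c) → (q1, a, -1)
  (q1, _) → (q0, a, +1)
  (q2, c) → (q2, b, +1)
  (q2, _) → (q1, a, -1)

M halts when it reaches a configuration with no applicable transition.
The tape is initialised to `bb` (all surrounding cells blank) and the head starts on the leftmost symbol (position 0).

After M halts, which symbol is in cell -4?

state=q0 head=0 tape=_____[b]b   (q0,b)→(q0,c,-1)
state=q0 head=-1 tape=____[_]cb   (q0,_)→(q2,c,-1)
state=q2 head=-2 tape=___[_]ccb   (q2,_)→(q1,a,-1)
state=q1 head=-3 tape=__[_]accb   (q1,_)→(q0,a,+1)
state=q0 head=-2 tape=__a[a]ccb   (q0,a)→(q1,_,-1)
state=q1 head=-3 tape=__[a]_ccb   (q1,a)→(q1,b,-1)
state=q1 head=-4 tape=_[_]b_ccb   (q1,_)→(q0,a,+1)
state=q0 head=-3 tape=_a[b]_ccb   (q0,b)→(q0,c,-1)
state=q0 head=-4 tape=_[a]c_ccb   (q0,a)→(q1,_,-1)
state=q1 head=-5 tape=[_]_c_ccb   (q1,_)→(q0,a,+1)
state=q0 head=-4 tape=a[_]c_ccb   (q0,_)→(q2,c,-1)
state=q2 head=-5 tape=[a]cc_ccb
Cell -4 holds c when M halts.

c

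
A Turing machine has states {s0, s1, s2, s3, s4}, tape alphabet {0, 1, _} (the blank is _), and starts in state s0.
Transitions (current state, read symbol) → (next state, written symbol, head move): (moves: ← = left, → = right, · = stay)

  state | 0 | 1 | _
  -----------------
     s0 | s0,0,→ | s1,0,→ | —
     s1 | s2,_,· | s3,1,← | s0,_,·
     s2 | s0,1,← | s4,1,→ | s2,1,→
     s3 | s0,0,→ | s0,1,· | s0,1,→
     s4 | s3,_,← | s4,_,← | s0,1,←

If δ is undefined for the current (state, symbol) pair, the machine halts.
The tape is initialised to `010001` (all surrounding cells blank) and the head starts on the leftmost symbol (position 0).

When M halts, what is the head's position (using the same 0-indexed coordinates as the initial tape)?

7

s0 | [0]10001__   read 0 → write 0, move →, go to s0
s0 | 0[1]0001__   read 1 → write 0, move →, go to s1
s1 | 00[0]001__   read 0 → write _, move ·, go to s2
s2 | 00[_]001__   read _ → write 1, move →, go to s2
s2 | 001[0]01__   read 0 → write 1, move ←, go to s0
s0 | 00[1]101__   read 1 → write 0, move →, go to s1
s1 | 000[1]01__   read 1 → write 1, move ←, go to s3
s3 | 00[0]101__   read 0 → write 0, move →, go to s0
s0 | 000[1]01__   read 1 → write 0, move →, go to s1
s1 | 0000[0]1__   read 0 → write _, move ·, go to s2
s2 | 0000[_]1__   read _ → write 1, move →, go to s2
s2 | 00001[1]__   read 1 → write 1, move →, go to s4
s4 | 000011[_]_   read _ → write 1, move ←, go to s0
s0 | 00001[1]1_   read 1 → write 0, move →, go to s1
s1 | 000010[1]_   read 1 → write 1, move ←, go to s3
s3 | 00001[0]1_   read 0 → write 0, move →, go to s0
s0 | 000010[1]_   read 1 → write 0, move →, go to s1
s1 | 0000100[_]   read _ → write _, move ·, go to s0
s0 | 0000100[_]
At halt the head is at cell 7.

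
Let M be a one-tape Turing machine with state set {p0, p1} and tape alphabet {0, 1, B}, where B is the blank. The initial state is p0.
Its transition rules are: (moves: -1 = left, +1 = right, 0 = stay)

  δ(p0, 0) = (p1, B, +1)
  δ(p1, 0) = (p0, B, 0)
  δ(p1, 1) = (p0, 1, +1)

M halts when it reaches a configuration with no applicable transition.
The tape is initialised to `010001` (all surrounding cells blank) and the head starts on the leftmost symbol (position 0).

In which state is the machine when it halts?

p0

state=p0 head=0 tape=[0]10001   (p0,0)→(p1,B,+1)
state=p1 head=1 tape=B[1]0001   (p1,1)→(p0,1,+1)
state=p0 head=2 tape=B1[0]001   (p0,0)→(p1,B,+1)
state=p1 head=3 tape=B1B[0]01   (p1,0)→(p0,B,0)
state=p0 head=3 tape=B1B[B]01
No transition is defined for (p0, B); M halts in state p0.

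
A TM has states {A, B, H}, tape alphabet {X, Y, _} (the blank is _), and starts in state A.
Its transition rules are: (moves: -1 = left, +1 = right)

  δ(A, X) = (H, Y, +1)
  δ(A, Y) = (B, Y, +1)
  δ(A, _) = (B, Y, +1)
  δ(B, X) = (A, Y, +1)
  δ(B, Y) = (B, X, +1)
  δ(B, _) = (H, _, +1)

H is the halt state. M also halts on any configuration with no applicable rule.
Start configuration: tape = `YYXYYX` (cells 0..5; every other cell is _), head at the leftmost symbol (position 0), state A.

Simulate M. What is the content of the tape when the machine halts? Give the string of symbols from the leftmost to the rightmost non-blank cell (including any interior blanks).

YXYYXYY

state=A head=0 tape=[Y]YXYYX___   (A,Y)→(B,Y,+1)
state=B head=1 tape=Y[Y]XYYX___   (B,Y)→(B,X,+1)
state=B head=2 tape=YX[X]YYX___   (B,X)→(A,Y,+1)
state=A head=3 tape=YXY[Y]YX___   (A,Y)→(B,Y,+1)
state=B head=4 tape=YXYY[Y]X___   (B,Y)→(B,X,+1)
state=B head=5 tape=YXYYX[X]___   (B,X)→(A,Y,+1)
state=A head=6 tape=YXYYXY[_]__   (A,_)→(B,Y,+1)
state=B head=7 tape=YXYYXYY[_]_   (B,_)→(H,_,+1)
state=H head=8 tape=YXYYXYY_[_]
The non-blank tape span at halt is YXYYXYY.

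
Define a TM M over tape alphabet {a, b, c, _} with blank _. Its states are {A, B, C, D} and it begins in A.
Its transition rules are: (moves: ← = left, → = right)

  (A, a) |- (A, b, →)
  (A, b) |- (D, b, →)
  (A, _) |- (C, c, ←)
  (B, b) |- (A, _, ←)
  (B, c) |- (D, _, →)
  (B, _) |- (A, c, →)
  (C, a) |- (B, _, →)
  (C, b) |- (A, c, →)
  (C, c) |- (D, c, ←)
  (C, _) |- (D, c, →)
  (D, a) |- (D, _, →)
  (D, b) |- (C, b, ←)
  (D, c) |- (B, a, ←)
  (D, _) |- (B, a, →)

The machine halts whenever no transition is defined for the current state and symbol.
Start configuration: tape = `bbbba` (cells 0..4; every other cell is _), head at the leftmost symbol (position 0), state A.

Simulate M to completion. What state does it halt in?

A

A | [b]bbba___   read b → write b, move →, go to D
D | b[b]bba___   read b → write b, move ←, go to C
C | [b]bbba___   read b → write c, move →, go to A
A | c[b]bba___   read b → write b, move →, go to D
D | cb[b]ba___   read b → write b, move ←, go to C
C | c[b]bba___   read b → write c, move →, go to A
A | cc[b]ba___   read b → write b, move →, go to D
D | ccb[b]a___   read b → write b, move ←, go to C
C | cc[b]ba___   read b → write c, move →, go to A
A | ccc[b]a___   read b → write b, move →, go to D
D | cccb[a]___   read a → write _, move →, go to D
D | cccb_[_]__   read _ → write a, move →, go to B
B | cccb_a[_]_   read _ → write c, move →, go to A
A | cccb_ac[_]   read _ → write c, move ←, go to C
C | cccb_a[c]c   read c → write c, move ←, go to D
D | cccb_[a]cc   read a → write _, move →, go to D
D | cccb__[c]c   read c → write a, move ←, go to B
B | cccb_[_]ac   read _ → write c, move →, go to A
A | cccb_c[a]c   read a → write b, move →, go to A
A | cccb_cb[c]
No transition is defined for (A, c); M halts in state A.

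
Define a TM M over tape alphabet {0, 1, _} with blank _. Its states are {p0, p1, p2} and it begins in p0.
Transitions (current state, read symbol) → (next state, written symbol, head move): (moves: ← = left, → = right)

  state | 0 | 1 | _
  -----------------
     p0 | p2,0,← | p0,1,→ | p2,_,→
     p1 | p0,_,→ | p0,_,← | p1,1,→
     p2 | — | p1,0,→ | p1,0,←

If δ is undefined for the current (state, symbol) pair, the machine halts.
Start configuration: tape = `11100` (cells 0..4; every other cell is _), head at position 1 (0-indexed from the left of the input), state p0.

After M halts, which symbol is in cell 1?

_

state=p0 head=1 tape=1[1]100   (p0,1)→(p0,1,→)
state=p0 head=2 tape=11[1]00   (p0,1)→(p0,1,→)
state=p0 head=3 tape=111[0]0   (p0,0)→(p2,0,←)
state=p2 head=2 tape=11[1]00   (p2,1)→(p1,0,→)
state=p1 head=3 tape=110[0]0   (p1,0)→(p0,_,→)
state=p0 head=4 tape=110_[0]   (p0,0)→(p2,0,←)
state=p2 head=3 tape=110[_]0   (p2,_)→(p1,0,←)
state=p1 head=2 tape=11[0]00   (p1,0)→(p0,_,→)
state=p0 head=3 tape=11_[0]0   (p0,0)→(p2,0,←)
state=p2 head=2 tape=11[_]00   (p2,_)→(p1,0,←)
state=p1 head=1 tape=1[1]000   (p1,1)→(p0,_,←)
state=p0 head=0 tape=[1]_000   (p0,1)→(p0,1,→)
state=p0 head=1 tape=1[_]000   (p0,_)→(p2,_,→)
state=p2 head=2 tape=1_[0]00
Cell 1 holds _ when M halts.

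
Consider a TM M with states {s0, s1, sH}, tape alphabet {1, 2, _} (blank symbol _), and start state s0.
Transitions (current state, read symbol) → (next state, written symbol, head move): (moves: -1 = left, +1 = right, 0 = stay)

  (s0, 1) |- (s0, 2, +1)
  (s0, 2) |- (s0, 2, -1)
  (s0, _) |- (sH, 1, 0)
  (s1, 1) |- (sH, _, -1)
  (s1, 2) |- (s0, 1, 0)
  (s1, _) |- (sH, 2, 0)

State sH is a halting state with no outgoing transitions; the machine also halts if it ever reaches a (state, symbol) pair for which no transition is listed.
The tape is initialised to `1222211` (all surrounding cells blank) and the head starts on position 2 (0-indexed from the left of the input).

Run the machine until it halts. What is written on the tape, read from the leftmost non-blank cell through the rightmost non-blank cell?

12222211

s0 | _12[2]2211   read 2 → write 2, move -1, go to s0
s0 | _1[2]22211   read 2 → write 2, move -1, go to s0
s0 | _[1]222211   read 1 → write 2, move +1, go to s0
s0 | _2[2]22211   read 2 → write 2, move -1, go to s0
s0 | _[2]222211   read 2 → write 2, move -1, go to s0
s0 | [_]2222211   read _ → write 1, move 0, go to sH
sH | [1]2222211
The non-blank tape span at halt is 12222211.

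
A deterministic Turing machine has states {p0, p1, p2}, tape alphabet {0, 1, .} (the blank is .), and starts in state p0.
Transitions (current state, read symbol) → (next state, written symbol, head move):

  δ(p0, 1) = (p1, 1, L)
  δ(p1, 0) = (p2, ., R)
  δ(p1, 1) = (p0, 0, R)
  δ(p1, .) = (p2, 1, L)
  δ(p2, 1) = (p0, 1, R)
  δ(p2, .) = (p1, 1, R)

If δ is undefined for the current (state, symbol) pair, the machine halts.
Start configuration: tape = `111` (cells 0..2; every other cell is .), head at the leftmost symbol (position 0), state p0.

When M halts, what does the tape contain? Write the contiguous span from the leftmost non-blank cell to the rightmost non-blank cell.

1...1

p0 | ..[1]11.   read 1 → write 1, move L, go to p1
p1 | .[.]111.   read . → write 1, move L, go to p2
p2 | [.]1111.   read . → write 1, move R, go to p1
p1 | 1[1]111.   read 1 → write 0, move R, go to p0
p0 | 10[1]11.   read 1 → write 1, move L, go to p1
p1 | 1[0]111.   read 0 → write ., move R, go to p2
p2 | 1.[1]11.   read 1 → write 1, move R, go to p0
p0 | 1.1[1]1.   read 1 → write 1, move L, go to p1
p1 | 1.[1]11.   read 1 → write 0, move R, go to p0
p0 | 1.0[1]1.   read 1 → write 1, move L, go to p1
p1 | 1.[0]11.   read 0 → write ., move R, go to p2
p2 | 1..[1]1.   read 1 → write 1, move R, go to p0
p0 | 1..1[1].   read 1 → write 1, move L, go to p1
p1 | 1..[1]1.   read 1 → write 0, move R, go to p0
p0 | 1..0[1].   read 1 → write 1, move L, go to p1
p1 | 1..[0]1.   read 0 → write ., move R, go to p2
p2 | 1...[1].   read 1 → write 1, move R, go to p0
p0 | 1...1[.]
The non-blank tape span at halt is 1...1.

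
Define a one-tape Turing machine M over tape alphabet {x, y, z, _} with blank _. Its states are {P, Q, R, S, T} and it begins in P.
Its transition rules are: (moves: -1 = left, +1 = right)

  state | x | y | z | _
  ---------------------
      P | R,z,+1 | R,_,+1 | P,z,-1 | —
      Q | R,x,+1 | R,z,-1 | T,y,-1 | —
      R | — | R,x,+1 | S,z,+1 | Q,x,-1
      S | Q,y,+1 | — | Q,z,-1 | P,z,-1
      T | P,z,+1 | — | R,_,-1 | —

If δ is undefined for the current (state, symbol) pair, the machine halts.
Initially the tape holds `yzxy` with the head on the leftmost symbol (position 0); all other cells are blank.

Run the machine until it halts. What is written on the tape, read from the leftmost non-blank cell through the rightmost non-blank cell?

state=P head=0 tape=[y]zxy_   (P,y)→(R,_,+1)
state=R head=1 tape=_[z]xy_   (R,z)→(S,z,+1)
state=S head=2 tape=_z[x]y_   (S,x)→(Q,y,+1)
state=Q head=3 tape=_zy[y]_   (Q,y)→(R,z,-1)
state=R head=2 tape=_z[y]z_   (R,y)→(R,x,+1)
state=R head=3 tape=_zx[z]_   (R,z)→(S,z,+1)
state=S head=4 tape=_zxz[_]   (S,_)→(P,z,-1)
state=P head=3 tape=_zx[z]z   (P,z)→(P,z,-1)
state=P head=2 tape=_z[x]zz   (P,x)→(R,z,+1)
state=R head=3 tape=_zz[z]z   (R,z)→(S,z,+1)
state=S head=4 tape=_zzz[z]   (S,z)→(Q,z,-1)
state=Q head=3 tape=_zz[z]z   (Q,z)→(T,y,-1)
state=T head=2 tape=_z[z]yz   (T,z)→(R,_,-1)
state=R head=1 tape=_[z]_yz   (R,z)→(S,z,+1)
state=S head=2 tape=_z[_]yz   (S,_)→(P,z,-1)
state=P head=1 tape=_[z]zyz   (P,z)→(P,z,-1)
state=P head=0 tape=[_]zzyz
The non-blank tape span at halt is zzyz.

zzyz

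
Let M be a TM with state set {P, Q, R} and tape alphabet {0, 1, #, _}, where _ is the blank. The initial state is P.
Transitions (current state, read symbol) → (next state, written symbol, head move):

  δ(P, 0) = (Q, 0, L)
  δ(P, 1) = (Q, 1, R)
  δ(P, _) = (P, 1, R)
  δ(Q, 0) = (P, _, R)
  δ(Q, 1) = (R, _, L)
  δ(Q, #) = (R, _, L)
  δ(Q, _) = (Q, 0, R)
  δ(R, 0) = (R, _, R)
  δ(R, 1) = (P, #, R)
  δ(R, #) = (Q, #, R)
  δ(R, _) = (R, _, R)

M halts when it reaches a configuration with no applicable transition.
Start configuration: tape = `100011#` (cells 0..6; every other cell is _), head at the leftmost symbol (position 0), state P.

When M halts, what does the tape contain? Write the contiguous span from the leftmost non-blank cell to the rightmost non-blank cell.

P | [1]00011#   read 1 → write 1, move R, go to Q
Q | 1[0]0011#   read 0 → write _, move R, go to P
P | 1_[0]011#   read 0 → write 0, move L, go to Q
Q | 1[_]0011#   read _ → write 0, move R, go to Q
Q | 10[0]011#   read 0 → write _, move R, go to P
P | 10_[0]11#   read 0 → write 0, move L, go to Q
Q | 10[_]011#   read _ → write 0, move R, go to Q
Q | 100[0]11#   read 0 → write _, move R, go to P
P | 100_[1]1#   read 1 → write 1, move R, go to Q
Q | 100_1[1]#   read 1 → write _, move L, go to R
R | 100_[1]_#   read 1 → write #, move R, go to P
P | 100_#[_]#   read _ → write 1, move R, go to P
P | 100_#1[#]
The non-blank tape span at halt is 100_#1#.

100_#1#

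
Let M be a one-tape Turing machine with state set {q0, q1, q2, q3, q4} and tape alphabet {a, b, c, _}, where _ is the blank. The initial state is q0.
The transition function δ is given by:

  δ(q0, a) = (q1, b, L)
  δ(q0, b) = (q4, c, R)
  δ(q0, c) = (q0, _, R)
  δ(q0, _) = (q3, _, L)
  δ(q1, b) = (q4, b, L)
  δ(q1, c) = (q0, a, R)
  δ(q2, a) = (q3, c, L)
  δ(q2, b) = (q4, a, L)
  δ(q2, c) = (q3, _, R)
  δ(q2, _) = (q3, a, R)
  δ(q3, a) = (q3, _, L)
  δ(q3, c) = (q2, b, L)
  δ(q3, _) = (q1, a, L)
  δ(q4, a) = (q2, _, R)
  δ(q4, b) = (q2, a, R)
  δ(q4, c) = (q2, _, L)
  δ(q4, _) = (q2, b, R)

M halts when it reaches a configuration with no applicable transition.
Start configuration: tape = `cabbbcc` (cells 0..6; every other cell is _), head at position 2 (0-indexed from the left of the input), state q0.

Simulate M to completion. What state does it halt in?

q1

q0 | ca[b]bbcc   read b → write c, move R, go to q4
q4 | cac[b]bcc   read b → write a, move R, go to q2
q2 | caca[b]cc   read b → write a, move L, go to q4
q4 | cac[a]acc   read a → write _, move R, go to q2
q2 | cac_[a]cc   read a → write c, move L, go to q3
q3 | cac[_]ccc   read _ → write a, move L, go to q1
q1 | ca[c]accc   read c → write a, move R, go to q0
q0 | caa[a]ccc   read a → write b, move L, go to q1
q1 | ca[a]bccc
No transition is defined for (q1, a); M halts in state q1.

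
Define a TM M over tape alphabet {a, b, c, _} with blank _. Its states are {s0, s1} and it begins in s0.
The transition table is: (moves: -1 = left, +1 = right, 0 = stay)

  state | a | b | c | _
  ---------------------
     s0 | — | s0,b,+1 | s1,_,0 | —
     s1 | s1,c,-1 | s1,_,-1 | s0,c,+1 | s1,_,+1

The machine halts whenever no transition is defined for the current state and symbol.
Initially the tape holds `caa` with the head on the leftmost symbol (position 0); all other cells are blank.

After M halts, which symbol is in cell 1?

c

state=s0 head=0 tape=[c]aa   (s0,c)→(s1,_,0)
state=s1 head=0 tape=[_]aa   (s1,_)→(s1,_,+1)
state=s1 head=1 tape=_[a]a   (s1,a)→(s1,c,-1)
state=s1 head=0 tape=[_]ca   (s1,_)→(s1,_,+1)
state=s1 head=1 tape=_[c]a   (s1,c)→(s0,c,+1)
state=s0 head=2 tape=_c[a]
Cell 1 holds c when M halts.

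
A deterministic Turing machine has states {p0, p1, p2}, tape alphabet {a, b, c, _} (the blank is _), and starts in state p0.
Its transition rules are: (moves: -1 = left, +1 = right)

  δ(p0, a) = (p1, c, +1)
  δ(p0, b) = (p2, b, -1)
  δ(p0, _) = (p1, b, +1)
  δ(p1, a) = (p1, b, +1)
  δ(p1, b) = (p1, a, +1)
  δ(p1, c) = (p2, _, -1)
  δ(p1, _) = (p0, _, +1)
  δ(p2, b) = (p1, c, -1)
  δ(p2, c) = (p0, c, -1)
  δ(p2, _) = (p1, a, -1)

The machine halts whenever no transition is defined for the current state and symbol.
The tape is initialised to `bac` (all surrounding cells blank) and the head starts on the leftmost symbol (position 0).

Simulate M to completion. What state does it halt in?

p0

p0 | ___[b]ac   read b → write b, move -1, go to p2
p2 | __[_]bac   read _ → write a, move -1, go to p1
p1 | _[_]abac   read _ → write _, move +1, go to p0
p0 | __[a]bac   read a → write c, move +1, go to p1
p1 | __c[b]ac   read b → write a, move +1, go to p1
p1 | __ca[a]c   read a → write b, move +1, go to p1
p1 | __cab[c]   read c → write _, move -1, go to p2
p2 | __ca[b]_   read b → write c, move -1, go to p1
p1 | __c[a]c_   read a → write b, move +1, go to p1
p1 | __cb[c]_   read c → write _, move -1, go to p2
p2 | __c[b]__   read b → write c, move -1, go to p1
p1 | __[c]c__   read c → write _, move -1, go to p2
p2 | _[_]_c__   read _ → write a, move -1, go to p1
p1 | [_]a_c__   read _ → write _, move +1, go to p0
p0 | _[a]_c__   read a → write c, move +1, go to p1
p1 | _c[_]c__   read _ → write _, move +1, go to p0
p0 | _c_[c]__
No transition is defined for (p0, c); M halts in state p0.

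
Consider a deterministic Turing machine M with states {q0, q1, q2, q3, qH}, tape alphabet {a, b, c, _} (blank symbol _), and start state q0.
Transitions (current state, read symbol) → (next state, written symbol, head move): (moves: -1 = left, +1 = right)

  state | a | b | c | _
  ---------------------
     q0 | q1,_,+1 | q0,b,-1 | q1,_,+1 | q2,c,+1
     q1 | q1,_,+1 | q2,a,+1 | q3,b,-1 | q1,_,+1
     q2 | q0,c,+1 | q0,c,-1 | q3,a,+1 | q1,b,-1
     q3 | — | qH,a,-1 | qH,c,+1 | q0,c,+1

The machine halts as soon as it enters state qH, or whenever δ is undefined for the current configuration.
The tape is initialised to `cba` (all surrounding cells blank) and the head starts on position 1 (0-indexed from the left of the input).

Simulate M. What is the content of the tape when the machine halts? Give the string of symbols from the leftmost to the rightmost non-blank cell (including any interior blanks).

acbb

q0 | c[b]a__   read b → write b, move -1, go to q0
q0 | [c]ba__   read c → write _, move +1, go to q1
q1 | _[b]a__   read b → write a, move +1, go to q2
q2 | _a[a]__   read a → write c, move +1, go to q0
q0 | _ac[_]_   read _ → write c, move +1, go to q2
q2 | _acc[_]   read _ → write b, move -1, go to q1
q1 | _ac[c]b   read c → write b, move -1, go to q3
q3 | _a[c]bb   read c → write c, move +1, go to qH
qH | _ac[b]b
The non-blank tape span at halt is acbb.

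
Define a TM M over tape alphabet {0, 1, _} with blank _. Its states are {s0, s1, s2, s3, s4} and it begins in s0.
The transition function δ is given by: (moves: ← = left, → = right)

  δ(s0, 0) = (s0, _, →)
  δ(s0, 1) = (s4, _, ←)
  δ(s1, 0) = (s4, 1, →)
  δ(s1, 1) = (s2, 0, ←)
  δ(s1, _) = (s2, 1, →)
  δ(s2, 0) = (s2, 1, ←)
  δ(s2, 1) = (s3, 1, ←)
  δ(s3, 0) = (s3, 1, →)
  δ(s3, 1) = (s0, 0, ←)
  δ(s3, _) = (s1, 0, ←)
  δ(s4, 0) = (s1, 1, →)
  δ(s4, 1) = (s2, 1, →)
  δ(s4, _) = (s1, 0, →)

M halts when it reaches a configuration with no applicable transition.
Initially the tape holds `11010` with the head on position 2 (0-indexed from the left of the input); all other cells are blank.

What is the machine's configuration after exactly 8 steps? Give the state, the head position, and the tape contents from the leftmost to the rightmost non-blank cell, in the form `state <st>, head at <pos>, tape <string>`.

state s0, head at 2, tape 11101

s0 | 11[0]10   read 0 → write _, move →, go to s0
s0 | 11_[1]0   read 1 → write _, move ←, go to s4
s4 | 11[_]_0   read _ → write 0, move →, go to s1
s1 | 110[_]0   read _ → write 1, move →, go to s2
s2 | 1101[0]   read 0 → write 1, move ←, go to s2
s2 | 110[1]1   read 1 → write 1, move ←, go to s3
s3 | 11[0]11   read 0 → write 1, move →, go to s3
s3 | 111[1]1   read 1 → write 0, move ←, go to s0
s0 | 11[1]01
After 8 steps: state s0, head at 2, tape 11101.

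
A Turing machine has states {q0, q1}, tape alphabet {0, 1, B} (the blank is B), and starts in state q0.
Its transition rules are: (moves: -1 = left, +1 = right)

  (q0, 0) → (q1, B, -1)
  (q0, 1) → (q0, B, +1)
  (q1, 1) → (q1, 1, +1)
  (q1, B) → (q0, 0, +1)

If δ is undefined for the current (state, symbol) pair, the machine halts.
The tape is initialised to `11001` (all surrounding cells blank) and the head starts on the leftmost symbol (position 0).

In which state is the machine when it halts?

q0 | [1]1001   read 1 → write B, move +1, go to q0
q0 | B[1]001   read 1 → write B, move +1, go to q0
q0 | BB[0]01   read 0 → write B, move -1, go to q1
q1 | B[B]B01   read B → write 0, move +1, go to q0
q0 | B0[B]01
No transition is defined for (q0, B); M halts in state q0.

q0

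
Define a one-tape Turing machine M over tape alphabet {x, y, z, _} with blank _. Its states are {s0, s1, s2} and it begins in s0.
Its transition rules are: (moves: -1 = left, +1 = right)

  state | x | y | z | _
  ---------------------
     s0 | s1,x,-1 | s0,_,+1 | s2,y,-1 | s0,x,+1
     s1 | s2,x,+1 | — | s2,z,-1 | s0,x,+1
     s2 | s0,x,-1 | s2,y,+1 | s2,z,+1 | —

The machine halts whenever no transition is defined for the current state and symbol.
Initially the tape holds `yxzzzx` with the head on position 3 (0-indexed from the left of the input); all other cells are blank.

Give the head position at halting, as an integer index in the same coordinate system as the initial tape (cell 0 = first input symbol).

3

state=s0 head=3 tape=yxz[z]zx   (s0,z)→(s2,y,-1)
state=s2 head=2 tape=yx[z]yzx   (s2,z)→(s2,z,+1)
state=s2 head=3 tape=yxz[y]zx   (s2,y)→(s2,y,+1)
state=s2 head=4 tape=yxzy[z]x   (s2,z)→(s2,z,+1)
state=s2 head=5 tape=yxzyz[x]   (s2,x)→(s0,x,-1)
state=s0 head=4 tape=yxzy[z]x   (s0,z)→(s2,y,-1)
state=s2 head=3 tape=yxz[y]yx   (s2,y)→(s2,y,+1)
state=s2 head=4 tape=yxzy[y]x   (s2,y)→(s2,y,+1)
state=s2 head=5 tape=yxzyy[x]   (s2,x)→(s0,x,-1)
state=s0 head=4 tape=yxzy[y]x   (s0,y)→(s0,_,+1)
state=s0 head=5 tape=yxzy_[x]   (s0,x)→(s1,x,-1)
state=s1 head=4 tape=yxzy[_]x   (s1,_)→(s0,x,+1)
state=s0 head=5 tape=yxzyx[x]   (s0,x)→(s1,x,-1)
state=s1 head=4 tape=yxzy[x]x   (s1,x)→(s2,x,+1)
state=s2 head=5 tape=yxzyx[x]   (s2,x)→(s0,x,-1)
state=s0 head=4 tape=yxzy[x]x   (s0,x)→(s1,x,-1)
state=s1 head=3 tape=yxz[y]xx
At halt the head is at cell 3.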